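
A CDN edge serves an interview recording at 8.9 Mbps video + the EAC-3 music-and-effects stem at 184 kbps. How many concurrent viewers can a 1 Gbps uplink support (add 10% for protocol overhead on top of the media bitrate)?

100

Audio: 184 kbps = 0.184 Mbps.
Per-viewer media rate: 9.084 Mbps.
On the wire with 10% overhead: 9.992 Mbps.
1 Gbps = 1,000 Mbps; 1,000 / 9.992 = 100.08 → 100 viewers.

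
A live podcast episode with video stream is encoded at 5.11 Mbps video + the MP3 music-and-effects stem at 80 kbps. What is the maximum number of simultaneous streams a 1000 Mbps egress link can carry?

192

Audio: 80 kbps = 0.080 Mbps.
Per-viewer media rate: 5.190 Mbps.
1000 Mbps = 1,000 Mbps; 1,000 / 5.190 = 192.68 → 192 viewers.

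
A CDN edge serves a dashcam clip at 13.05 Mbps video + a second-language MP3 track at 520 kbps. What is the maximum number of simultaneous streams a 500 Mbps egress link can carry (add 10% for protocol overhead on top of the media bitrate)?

Audio: 520 kbps = 0.520 Mbps.
Per-viewer media rate: 13.570 Mbps.
On the wire with 10% overhead: 14.927 Mbps.
500 Mbps = 500.0 Mbps; 500.0 / 14.927 = 33.50 → 33 viewers.

33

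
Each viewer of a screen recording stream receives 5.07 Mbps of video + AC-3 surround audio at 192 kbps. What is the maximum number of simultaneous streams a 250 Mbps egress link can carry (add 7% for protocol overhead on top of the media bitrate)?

Audio: 192 kbps = 0.192 Mbps.
Per-viewer media rate: 5.262 Mbps.
On the wire with 7% overhead: 5.630 Mbps.
250 Mbps = 250.0 Mbps; 250.0 / 5.630 = 44.40 → 44 viewers.

44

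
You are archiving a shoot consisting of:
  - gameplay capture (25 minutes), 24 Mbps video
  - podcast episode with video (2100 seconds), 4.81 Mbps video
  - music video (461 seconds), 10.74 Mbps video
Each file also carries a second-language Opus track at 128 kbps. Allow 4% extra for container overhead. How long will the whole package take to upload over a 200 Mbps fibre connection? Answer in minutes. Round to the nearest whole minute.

4 minutes

Audio: 128 kbps = 0.128 Mbps.
gameplay capture: 24.128 Mbps × 1500 s × 1.04 = 37639.7 Mb
podcast episode with video: 4.938 Mbps × 2100 s × 1.04 = 10784.6 Mb
music video: 10.868 Mbps × 461 s × 1.04 = 5210.6 Mb
Total: 53634.8 Mb = 6704.4 MB.
At 200 Mbps: 53634.8 / 200 = 268 s ≈ 4.47 minutes.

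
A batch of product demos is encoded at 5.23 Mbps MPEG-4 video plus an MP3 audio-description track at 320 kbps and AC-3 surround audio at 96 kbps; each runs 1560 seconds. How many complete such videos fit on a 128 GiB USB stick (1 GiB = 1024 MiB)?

Audio total: 320 + 96 = 416 kbps = 0.416 Mbps.
Total bitrate: 5.646 Mbps.
Per item: 5.646 Mbps × 1560 s = 8,808 Mb = 1,101 MB.
Capacity: 128 GiB = 1,099,512 Mb; 124.83 items → 124 complete.

124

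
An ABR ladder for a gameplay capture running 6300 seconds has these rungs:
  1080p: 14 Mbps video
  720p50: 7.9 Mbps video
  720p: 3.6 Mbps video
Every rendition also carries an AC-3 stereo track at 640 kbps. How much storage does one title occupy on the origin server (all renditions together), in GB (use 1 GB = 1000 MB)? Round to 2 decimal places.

Audio: 640 kbps = 0.640 Mbps.
Sum of rendition bitrates: (14+0.640) + (7.9+0.640) + (3.6+0.640) = 27.420 Mbps.
× 6300 s = 172,746 Mb = 21,593 MB = 21.59 GB.

21.59 GB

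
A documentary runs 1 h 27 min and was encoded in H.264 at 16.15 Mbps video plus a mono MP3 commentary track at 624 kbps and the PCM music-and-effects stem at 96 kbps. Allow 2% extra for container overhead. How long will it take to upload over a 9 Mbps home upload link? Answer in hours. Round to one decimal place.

2.8 hours

1 h 27 min = 87 min = 5220 s
Audio total: 624 + 96 = 720 kbps = 0.720 Mbps.
Total bitrate: 16.870 Mbps.
File: 16.870 Mbps × 5220 s = 88061.4 Mb.
With 2% container overhead: ×1.02. → 89822.6 Mb.
At 9 Mbps: 89822.6 / 9 = 9980.3 s ≈ 2.77 hours.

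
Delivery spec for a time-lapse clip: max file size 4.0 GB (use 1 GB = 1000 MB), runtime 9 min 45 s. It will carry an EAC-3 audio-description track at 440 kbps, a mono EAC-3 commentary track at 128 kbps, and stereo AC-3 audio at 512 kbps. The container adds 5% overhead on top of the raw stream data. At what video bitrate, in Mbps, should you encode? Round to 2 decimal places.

Budget: 4.0 GB = 32000.0 Mb.
Stream payload after overhead: 32000.0 / 1.05 = 30476.2 Mb.
9 min 45 s = 585 s
Total bitrate budget: 30476.2 Mb / 585 s = 52.096 Mbps.
Audio total: 440 + 128 + 512 = 1080 kbps = 1.080 Mbps.
Video: 52.096 − 1.080 = 51.016 Mbps.

51.02 Mbps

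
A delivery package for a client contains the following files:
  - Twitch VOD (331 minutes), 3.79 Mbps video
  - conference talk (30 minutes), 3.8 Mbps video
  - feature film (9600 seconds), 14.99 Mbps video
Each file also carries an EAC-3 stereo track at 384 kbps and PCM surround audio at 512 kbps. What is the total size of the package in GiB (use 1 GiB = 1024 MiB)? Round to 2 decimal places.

Audio total: 384 + 512 = 896 kbps = 0.896 Mbps.
Twitch VOD: 4.686 Mbps × 19860 s = 93064.0 Mb
conference talk: 4.696 Mbps × 1800 s = 8452.8 Mb
feature film: 15.886 Mbps × 9600 s = 152505.6 Mb
Total: 254022.4 Mb = 31752.8 MB.
= 29.57 GiB.

29.57 GiB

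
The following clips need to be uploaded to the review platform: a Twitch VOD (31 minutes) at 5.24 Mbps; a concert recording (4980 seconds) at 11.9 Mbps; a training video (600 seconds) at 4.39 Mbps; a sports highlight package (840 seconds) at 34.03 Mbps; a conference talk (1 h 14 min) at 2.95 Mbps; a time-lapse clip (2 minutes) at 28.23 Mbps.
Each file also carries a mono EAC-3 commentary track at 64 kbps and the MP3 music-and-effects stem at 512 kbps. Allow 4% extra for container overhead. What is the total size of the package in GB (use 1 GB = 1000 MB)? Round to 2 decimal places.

Audio total: 64 + 512 = 576 kbps = 0.576 Mbps.
Twitch VOD: 5.816 Mbps × 1860 s × 1.04 = 11250.5 Mb
concert recording: 12.476 Mbps × 4980 s × 1.04 = 64615.7 Mb
training video: 4.966 Mbps × 600 s × 1.04 = 3098.8 Mb
sports highlight package: 34.606 Mbps × 840 s × 1.04 = 30231.8 Mb
conference talk: 3.526 Mbps × 4440 s × 1.04 = 16281.7 Mb
time-lapse clip: 28.806 Mbps × 120 s × 1.04 = 3595.0 Mb
Total: 129073.4 Mb = 16134.2 MB.
= 16.13 GB.

16.13 GB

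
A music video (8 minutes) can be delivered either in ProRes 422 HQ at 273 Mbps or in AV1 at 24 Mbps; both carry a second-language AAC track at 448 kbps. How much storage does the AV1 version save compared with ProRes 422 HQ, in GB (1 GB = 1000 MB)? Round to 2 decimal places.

8 min = 480 s
Audio: 448 kbps = 0.448 Mbps.
ProRes 422 HQ: 273.448 Mbps × 480 s = 131255.0 Mb = 16.407 GB.
AV1: 24.448 Mbps × 480 s = 11735.0 Mb = 1.467 GB.
Saving: 16.407 − 1.467 = 14.940 GB.

14.94 GB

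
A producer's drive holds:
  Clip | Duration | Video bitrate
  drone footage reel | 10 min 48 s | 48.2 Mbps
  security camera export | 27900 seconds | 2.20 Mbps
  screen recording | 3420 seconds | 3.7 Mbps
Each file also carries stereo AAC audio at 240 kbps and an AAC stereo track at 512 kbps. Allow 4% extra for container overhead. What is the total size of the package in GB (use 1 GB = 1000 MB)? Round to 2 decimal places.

16.81 GB

Audio total: 240 + 512 = 752 kbps = 0.752 Mbps.
drone footage reel: 48.952 Mbps × 648 s × 1.04 = 32989.7 Mb
security camera export: 2.952 Mbps × 27900 s × 1.04 = 85655.2 Mb
screen recording: 4.452 Mbps × 3420 s × 1.04 = 15834.9 Mb
Total: 134479.8 Mb = 16810.0 MB.
= 16.81 GB.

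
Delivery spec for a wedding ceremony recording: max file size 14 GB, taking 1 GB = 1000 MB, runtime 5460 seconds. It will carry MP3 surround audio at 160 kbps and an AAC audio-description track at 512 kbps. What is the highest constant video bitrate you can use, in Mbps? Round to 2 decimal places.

Budget: 14 GB = 112000.0 Mb.
Total bitrate budget: 112000.0 Mb / 5460 s = 20.513 Mbps.
Audio total: 160 + 512 = 672 kbps = 0.672 Mbps.
Video: 20.513 − 0.672 = 19.841 Mbps.

19.84 Mbps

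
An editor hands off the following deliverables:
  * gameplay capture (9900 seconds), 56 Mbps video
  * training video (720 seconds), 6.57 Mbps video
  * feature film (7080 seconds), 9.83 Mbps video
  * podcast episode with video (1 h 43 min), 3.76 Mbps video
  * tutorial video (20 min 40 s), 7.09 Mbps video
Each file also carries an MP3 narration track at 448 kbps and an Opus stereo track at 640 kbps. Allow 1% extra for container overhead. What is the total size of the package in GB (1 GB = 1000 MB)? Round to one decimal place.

86.9 GB

Audio total: 448 + 640 = 1088 kbps = 1.088 Mbps.
gameplay capture: 57.088 Mbps × 9900 s × 1.01 = 570822.9 Mb
training video: 7.658 Mbps × 720 s × 1.01 = 5568.9 Mb
feature film: 10.918 Mbps × 7080 s × 1.01 = 78072.4 Mb
podcast episode with video: 4.848 Mbps × 6180 s × 1.01 = 30260.2 Mb
tutorial video: 8.178 Mbps × 1240 s × 1.01 = 10242.1 Mb
Total: 694966.6 Mb = 86870.8 MB.
= 86.87 GB.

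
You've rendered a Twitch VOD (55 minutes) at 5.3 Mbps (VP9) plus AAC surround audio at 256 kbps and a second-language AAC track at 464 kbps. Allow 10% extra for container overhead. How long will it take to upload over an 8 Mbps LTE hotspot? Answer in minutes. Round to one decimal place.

55 min = 3300 s
Audio total: 256 + 464 = 720 kbps = 0.720 Mbps.
Total bitrate: 6.020 Mbps.
File: 6.020 Mbps × 3300 s = 19866.0 Mb.
With 10% container overhead: ×1.10. → 21852.6 Mb.
At 8 Mbps: 21852.6 / 8 = 2731.6 s ≈ 45.5 minutes.

45.5 minutes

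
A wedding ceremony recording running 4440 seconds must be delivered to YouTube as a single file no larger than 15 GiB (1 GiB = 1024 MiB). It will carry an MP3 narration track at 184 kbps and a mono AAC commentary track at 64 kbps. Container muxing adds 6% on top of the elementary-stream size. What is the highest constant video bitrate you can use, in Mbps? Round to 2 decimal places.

Budget: 15 GiB = 128849.0 Mb.
Stream payload after overhead: 128849.0 / 1.06 = 121555.7 Mb.
Total bitrate budget: 121555.7 Mb / 4440 s = 27.377 Mbps.
Audio total: 184 + 64 = 248 kbps = 0.248 Mbps.
Video: 27.377 − 0.248 = 27.129 Mbps.

27.13 Mbps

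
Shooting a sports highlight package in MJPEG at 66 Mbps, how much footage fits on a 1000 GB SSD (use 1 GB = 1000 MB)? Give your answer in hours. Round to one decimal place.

33.7 hours

Capacity: 1000 GB = 8,000,000 Mb.
Recording time: 8,000,000 / 66.000 = 121,212 s ≈ 33.7 hours.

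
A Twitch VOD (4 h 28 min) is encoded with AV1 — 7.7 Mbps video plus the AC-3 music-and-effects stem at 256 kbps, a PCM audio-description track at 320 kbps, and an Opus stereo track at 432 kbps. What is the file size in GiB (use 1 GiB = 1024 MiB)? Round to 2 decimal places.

4 h 28 min = 268 min = 16080 s
Audio total: 256 + 320 + 432 = 1008 kbps = 1.008 Mbps.
Total bitrate: 7.7 + 1.008 = 8.708 Mbps.
Stream data: 8.708 Mbps × 16080 s = 140024.6 Mb.
140,025 Mb = 17,503,080,000 bytes ÷ 1,073,741,824 = 16.30 GiB.

16.30 GiB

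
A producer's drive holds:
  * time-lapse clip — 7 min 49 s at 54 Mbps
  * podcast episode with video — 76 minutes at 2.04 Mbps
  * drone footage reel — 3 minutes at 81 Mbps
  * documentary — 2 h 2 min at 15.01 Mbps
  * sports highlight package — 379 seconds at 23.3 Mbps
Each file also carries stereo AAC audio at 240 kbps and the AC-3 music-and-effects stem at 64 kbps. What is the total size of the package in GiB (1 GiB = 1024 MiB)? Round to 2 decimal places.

20.00 GiB

Audio total: 240 + 64 = 304 kbps = 0.304 Mbps.
time-lapse clip: 54.304 Mbps × 469 s = 25468.6 Mb
podcast episode with video: 2.344 Mbps × 4560 s = 10688.6 Mb
drone footage reel: 81.304 Mbps × 180 s = 14634.7 Mb
documentary: 15.314 Mbps × 7320 s = 112098.5 Mb
sports highlight package: 23.604 Mbps × 379 s = 8945.9 Mb
Total: 171836.3 Mb = 21479.5 MB.
= 20.00 GiB.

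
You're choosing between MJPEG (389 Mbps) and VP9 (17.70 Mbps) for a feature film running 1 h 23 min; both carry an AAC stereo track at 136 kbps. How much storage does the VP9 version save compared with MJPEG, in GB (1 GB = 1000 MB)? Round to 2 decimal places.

231.13 GB

1 h 23 min = 83 min = 4980 s
Audio: 136 kbps = 0.136 Mbps.
MJPEG: 389.136 Mbps × 4980 s = 1937897.3 Mb = 242.237 GB.
VP9: 17.836 Mbps × 4980 s = 88823.3 Mb = 11.103 GB.
Saving: 242.237 − 11.103 = 231.134 GB.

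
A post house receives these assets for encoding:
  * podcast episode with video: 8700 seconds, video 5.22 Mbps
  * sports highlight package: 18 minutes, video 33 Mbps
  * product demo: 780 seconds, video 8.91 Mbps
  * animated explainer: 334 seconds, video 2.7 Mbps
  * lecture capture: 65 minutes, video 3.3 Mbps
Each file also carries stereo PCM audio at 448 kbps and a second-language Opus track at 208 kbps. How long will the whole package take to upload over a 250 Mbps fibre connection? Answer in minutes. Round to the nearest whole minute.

7 minutes

Audio total: 448 + 208 = 656 kbps = 0.656 Mbps.
podcast episode with video: 5.876 Mbps × 8700 s = 51121.2 Mb
sports highlight package: 33.656 Mbps × 1080 s = 36348.5 Mb
product demo: 9.566 Mbps × 780 s = 7461.5 Mb
animated explainer: 3.356 Mbps × 334 s = 1120.9 Mb
lecture capture: 3.956 Mbps × 3900 s = 15428.4 Mb
Total: 111480.5 Mb = 13935.1 MB.
At 250 Mbps: 111480.5 / 250 = 446 s ≈ 7.43 minutes.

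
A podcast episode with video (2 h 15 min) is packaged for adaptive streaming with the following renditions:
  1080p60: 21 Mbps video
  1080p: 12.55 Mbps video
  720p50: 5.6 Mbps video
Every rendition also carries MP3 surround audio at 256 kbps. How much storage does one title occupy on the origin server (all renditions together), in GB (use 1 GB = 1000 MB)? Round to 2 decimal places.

40.42 GB

2 h 15 min = 135 min = 8100 s
Audio: 256 kbps = 0.256 Mbps.
Sum of rendition bitrates: (21+0.256) + (12.55+0.256) + (5.6+0.256) = 39.918 Mbps.
× 8100 s = 323,336 Mb = 40,417 MB = 40.42 GB.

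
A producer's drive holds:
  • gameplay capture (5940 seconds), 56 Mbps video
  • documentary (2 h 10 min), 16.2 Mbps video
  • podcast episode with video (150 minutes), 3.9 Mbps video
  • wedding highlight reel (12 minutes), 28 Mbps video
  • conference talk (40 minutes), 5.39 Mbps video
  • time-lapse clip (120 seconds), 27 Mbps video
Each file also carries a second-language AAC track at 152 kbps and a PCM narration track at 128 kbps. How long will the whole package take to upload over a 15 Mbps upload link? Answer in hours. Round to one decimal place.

10.0 hours

Audio total: 152 + 128 = 280 kbps = 0.280 Mbps.
gameplay capture: 56.280 Mbps × 5940 s = 334303.2 Mb
documentary: 16.480 Mbps × 7800 s = 128544.0 Mb
podcast episode with video: 4.180 Mbps × 9000 s = 37620.0 Mb
wedding highlight reel: 28.280 Mbps × 720 s = 20361.6 Mb
conference talk: 5.670 Mbps × 2400 s = 13608.0 Mb
time-lapse clip: 27.280 Mbps × 120 s = 3273.6 Mb
Total: 537710.4 Mb = 67213.8 MB.
At 15 Mbps: 537710.4 / 15 = 35847 s ≈ 9.96 hours.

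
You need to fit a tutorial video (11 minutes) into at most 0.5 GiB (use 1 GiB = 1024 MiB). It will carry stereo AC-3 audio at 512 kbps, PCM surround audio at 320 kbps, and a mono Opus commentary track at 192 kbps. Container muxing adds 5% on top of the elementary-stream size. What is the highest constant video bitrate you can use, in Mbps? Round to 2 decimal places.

Budget: 0.5 GiB = 4295.0 Mb.
Stream payload after overhead: 4295.0 / 1.05 = 4090.4 Mb.
11 min = 660 s
Total bitrate budget: 4090.4 Mb / 660 s = 6.198 Mbps.
Audio total: 512 + 320 + 192 = 1024 kbps = 1.024 Mbps.
Video: 6.198 − 1.024 = 5.174 Mbps.

5.17 Mbps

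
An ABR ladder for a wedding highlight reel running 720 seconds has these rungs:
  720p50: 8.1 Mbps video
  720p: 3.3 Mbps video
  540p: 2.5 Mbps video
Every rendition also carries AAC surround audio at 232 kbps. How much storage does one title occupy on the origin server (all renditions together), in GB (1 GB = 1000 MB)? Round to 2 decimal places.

Audio: 232 kbps = 0.232 Mbps.
Sum of rendition bitrates: (8.1+0.232) + (3.3+0.232) + (2.5+0.232) = 14.596 Mbps.
× 720 s = 10,509 Mb = 1,314 MB = 1.314 GB.

1.31 GB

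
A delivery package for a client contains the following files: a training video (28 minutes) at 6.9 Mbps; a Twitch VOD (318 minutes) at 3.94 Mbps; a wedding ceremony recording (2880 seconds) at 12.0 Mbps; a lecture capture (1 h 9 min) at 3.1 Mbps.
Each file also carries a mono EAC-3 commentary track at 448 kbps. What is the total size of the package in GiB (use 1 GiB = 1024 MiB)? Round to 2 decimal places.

Audio: 448 kbps = 0.448 Mbps.
training video: 7.348 Mbps × 1680 s = 12344.6 Mb
Twitch VOD: 4.388 Mbps × 19080 s = 83723.0 Mb
wedding ceremony recording: 12.448 Mbps × 2880 s = 35850.2 Mb
lecture capture: 3.548 Mbps × 4140 s = 14688.7 Mb
Total: 146606.6 Mb = 18325.8 MB.
= 17.07 GiB.

17.07 GiB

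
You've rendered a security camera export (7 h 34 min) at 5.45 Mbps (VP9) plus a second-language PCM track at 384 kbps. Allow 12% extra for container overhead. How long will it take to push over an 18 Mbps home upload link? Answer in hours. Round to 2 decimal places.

7 h 34 min = 454 min = 27240 s
Audio: 384 kbps = 0.384 Mbps.
Total bitrate: 5.834 Mbps.
File: 5.834 Mbps × 27240 s = 158918.2 Mb.
With 12% container overhead: ×1.12. → 177988.3 Mb.
At 18 Mbps: 177988.3 / 18 = 9888.2 s ≈ 2.75 hours.

2.75 hours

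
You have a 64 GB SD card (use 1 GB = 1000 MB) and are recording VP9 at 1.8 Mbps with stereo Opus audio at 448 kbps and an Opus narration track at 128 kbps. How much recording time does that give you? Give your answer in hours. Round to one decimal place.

59.9 hours

Audio total: 448 + 128 = 576 kbps = 0.576 Mbps.
Total bitrate: 1.8 + 0.576 = 2.376 Mbps.
Capacity: 64 GB = 512,000 Mb.
Recording time: 512,000 / 2.376 = 215,488 s ≈ 59.9 hours.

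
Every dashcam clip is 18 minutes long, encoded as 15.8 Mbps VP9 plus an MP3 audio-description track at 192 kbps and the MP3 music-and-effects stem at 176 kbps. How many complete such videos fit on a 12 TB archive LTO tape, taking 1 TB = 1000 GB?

18 min = 1080 s
Audio total: 192 + 176 = 368 kbps = 0.368 Mbps.
Total bitrate: 16.168 Mbps.
Per item: 16.168 Mbps × 1080 s = 17,461 Mb = 2,183 MB.
Capacity: 12 TB = 96,000,000 Mb; 5497.83 items → 5497 complete.

5497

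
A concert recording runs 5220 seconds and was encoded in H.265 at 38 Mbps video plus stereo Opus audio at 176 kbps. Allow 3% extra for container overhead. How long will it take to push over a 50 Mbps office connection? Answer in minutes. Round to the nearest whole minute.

Audio: 176 kbps = 0.176 Mbps.
Total bitrate: 38.176 Mbps.
File: 38.176 Mbps × 5220 s = 199278.7 Mb.
With 3% container overhead: ×1.03. → 205257.1 Mb.
At 50 Mbps: 205257.1 / 50 = 4105.1 s ≈ 68.4 minutes.

68 minutes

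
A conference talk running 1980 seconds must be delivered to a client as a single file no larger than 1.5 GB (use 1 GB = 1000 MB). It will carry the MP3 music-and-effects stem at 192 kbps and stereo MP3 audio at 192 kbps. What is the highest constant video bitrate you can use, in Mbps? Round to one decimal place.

5.7 Mbps

Budget: 1.5 GB = 12000.0 Mb.
Total bitrate budget: 12000.0 Mb / 1980 s = 6.061 Mbps.
Audio total: 192 + 192 = 384 kbps = 0.384 Mbps.
Video: 6.061 − 0.384 = 5.677 Mbps.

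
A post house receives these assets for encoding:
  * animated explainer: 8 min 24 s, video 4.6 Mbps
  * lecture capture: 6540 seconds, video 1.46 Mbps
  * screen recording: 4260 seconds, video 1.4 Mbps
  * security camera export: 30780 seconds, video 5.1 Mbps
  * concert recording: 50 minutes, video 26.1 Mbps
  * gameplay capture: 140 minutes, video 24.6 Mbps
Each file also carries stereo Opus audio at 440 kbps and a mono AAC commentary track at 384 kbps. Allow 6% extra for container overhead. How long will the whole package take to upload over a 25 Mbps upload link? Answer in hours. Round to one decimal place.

Audio total: 440 + 384 = 824 kbps = 0.824 Mbps.
animated explainer: 5.424 Mbps × 504 s × 1.06 = 2897.7 Mb
lecture capture: 2.284 Mbps × 6540 s × 1.06 = 15833.6 Mb
screen recording: 2.224 Mbps × 4260 s × 1.06 = 10042.7 Mb
security camera export: 5.924 Mbps × 30780 s × 1.06 = 193281.2 Mb
concert recording: 26.924 Mbps × 3000 s × 1.06 = 85618.3 Mb
gameplay capture: 25.424 Mbps × 8400 s × 1.06 = 226375.3 Mb
Total: 534048.8 Mb = 66756.1 MB.
At 25 Mbps: 534048.8 / 25 = 21362 s ≈ 5.93 hours.

5.9 hours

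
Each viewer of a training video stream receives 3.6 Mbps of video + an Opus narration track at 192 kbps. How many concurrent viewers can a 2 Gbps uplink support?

Audio: 192 kbps = 0.192 Mbps.
Per-viewer media rate: 3.792 Mbps.
2 Gbps = 2,000 Mbps; 2,000 / 3.792 = 527.43 → 527 viewers.

527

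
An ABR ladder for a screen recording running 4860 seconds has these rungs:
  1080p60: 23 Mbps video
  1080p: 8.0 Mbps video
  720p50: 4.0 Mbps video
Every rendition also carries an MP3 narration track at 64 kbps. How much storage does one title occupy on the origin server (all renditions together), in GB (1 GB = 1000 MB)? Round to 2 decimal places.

Audio: 64 kbps = 0.064 Mbps.
Sum of rendition bitrates: (23+0.064) + (8.0+0.064) + (4.0+0.064) = 35.192 Mbps.
× 4860 s = 171,033 Mb = 21,379 MB = 21.38 GB.

21.38 GB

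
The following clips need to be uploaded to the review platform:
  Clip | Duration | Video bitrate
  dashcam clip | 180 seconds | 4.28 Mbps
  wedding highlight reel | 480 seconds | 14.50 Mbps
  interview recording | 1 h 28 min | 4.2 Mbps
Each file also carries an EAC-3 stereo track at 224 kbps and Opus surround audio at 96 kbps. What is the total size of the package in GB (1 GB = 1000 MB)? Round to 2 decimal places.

3.98 GB

Audio total: 224 + 96 = 320 kbps = 0.320 Mbps.
dashcam clip: 4.600 Mbps × 180 s = 828.0 Mb
wedding highlight reel: 14.820 Mbps × 480 s = 7113.6 Mb
interview recording: 4.520 Mbps × 5280 s = 23865.6 Mb
Total: 31807.2 Mb = 3975.9 MB.
= 3.976 GB.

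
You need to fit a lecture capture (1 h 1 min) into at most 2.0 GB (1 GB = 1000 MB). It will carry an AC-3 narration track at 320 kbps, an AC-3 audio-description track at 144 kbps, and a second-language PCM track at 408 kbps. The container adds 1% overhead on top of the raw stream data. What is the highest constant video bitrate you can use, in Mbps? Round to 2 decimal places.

Budget: 2.0 GB = 16000.0 Mb.
Stream payload after overhead: 16000.0 / 1.01 = 15841.6 Mb.
1 h 1 min = 61 min = 3660 s
Total bitrate budget: 15841.6 Mb / 3660 s = 4.328 Mbps.
Audio total: 320 + 144 + 408 = 872 kbps = 0.872 Mbps.
Video: 4.328 − 0.872 = 3.456 Mbps.

3.46 Mbps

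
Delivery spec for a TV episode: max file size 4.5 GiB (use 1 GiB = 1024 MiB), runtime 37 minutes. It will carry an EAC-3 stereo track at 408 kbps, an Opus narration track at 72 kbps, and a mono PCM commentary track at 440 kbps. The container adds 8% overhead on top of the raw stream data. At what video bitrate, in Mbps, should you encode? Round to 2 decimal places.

Budget: 4.5 GiB = 38654.7 Mb.
Stream payload after overhead: 38654.7 / 1.08 = 35791.4 Mb.
37 min = 2220 s
Total bitrate budget: 35791.4 Mb / 2220 s = 16.122 Mbps.
Audio total: 408 + 72 + 440 = 920 kbps = 0.920 Mbps.
Video: 16.122 − 0.920 = 15.202 Mbps.

15.20 Mbps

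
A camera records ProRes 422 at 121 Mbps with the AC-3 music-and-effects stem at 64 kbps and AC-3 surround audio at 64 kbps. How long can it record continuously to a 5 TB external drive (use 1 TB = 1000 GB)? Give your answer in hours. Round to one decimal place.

Audio total: 64 + 64 = 128 kbps = 0.128 Mbps.
Total bitrate: 121 + 0.128 = 121.128 Mbps.
Capacity: 5 TB = 40,000,000 Mb.
Recording time: 40,000,000 / 121.128 = 330,229 s ≈ 91.7 hours.

91.7 hours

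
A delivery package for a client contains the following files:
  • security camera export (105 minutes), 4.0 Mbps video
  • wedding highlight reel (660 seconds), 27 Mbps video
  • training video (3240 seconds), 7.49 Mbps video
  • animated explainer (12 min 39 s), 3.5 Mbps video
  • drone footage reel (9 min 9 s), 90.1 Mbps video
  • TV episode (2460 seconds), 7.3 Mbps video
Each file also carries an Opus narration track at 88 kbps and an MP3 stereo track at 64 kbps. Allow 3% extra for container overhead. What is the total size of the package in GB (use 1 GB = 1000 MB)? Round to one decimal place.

18.0 GB

Audio total: 88 + 64 = 152 kbps = 0.152 Mbps.
security camera export: 4.152 Mbps × 6300 s × 1.03 = 26942.3 Mb
wedding highlight reel: 27.152 Mbps × 660 s × 1.03 = 18457.9 Mb
training video: 7.642 Mbps × 3240 s × 1.03 = 25502.9 Mb
animated explainer: 3.652 Mbps × 759 s × 1.03 = 2855.0 Mb
drone footage reel: 90.252 Mbps × 549 s × 1.03 = 51034.8 Mb
TV episode: 7.452 Mbps × 2460 s × 1.03 = 18881.9 Mb
Total: 143674.8 Mb = 17959.4 MB.
= 17.96 GB.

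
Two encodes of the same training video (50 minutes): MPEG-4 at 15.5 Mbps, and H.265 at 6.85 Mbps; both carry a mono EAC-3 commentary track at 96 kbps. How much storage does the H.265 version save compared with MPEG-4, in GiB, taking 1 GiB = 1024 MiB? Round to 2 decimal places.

50 min = 3000 s
Audio: 96 kbps = 0.096 Mbps.
MPEG-4: 15.596 Mbps × 3000 s = 46788.0 Mb = 5.447 GiB.
H.265: 6.946 Mbps × 3000 s = 20838.0 Mb = 2.426 GiB.
Saving: 5.447 − 2.426 = 3.021 GiB.

3.02 GiB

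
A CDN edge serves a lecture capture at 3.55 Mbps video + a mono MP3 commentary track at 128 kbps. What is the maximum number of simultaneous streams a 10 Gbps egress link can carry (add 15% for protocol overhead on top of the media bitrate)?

2364

Audio: 128 kbps = 0.128 Mbps.
Per-viewer media rate: 3.678 Mbps.
On the wire with 15% overhead: 4.230 Mbps.
10 Gbps = 10,000 Mbps; 10,000 / 4.230 = 2364.23 → 2364 viewers.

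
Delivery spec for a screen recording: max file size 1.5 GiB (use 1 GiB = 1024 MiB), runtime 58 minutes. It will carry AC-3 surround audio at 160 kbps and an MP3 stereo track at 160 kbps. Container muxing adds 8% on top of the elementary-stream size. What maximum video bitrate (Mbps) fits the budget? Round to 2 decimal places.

Budget: 1.5 GiB = 12884.9 Mb.
Stream payload after overhead: 12884.9 / 1.08 = 11930.5 Mb.
58 min = 3480 s
Total bitrate budget: 11930.5 Mb / 3480 s = 3.428 Mbps.
Audio total: 160 + 160 = 320 kbps = 0.320 Mbps.
Video: 3.428 − 0.320 = 3.108 Mbps.

3.11 Mbps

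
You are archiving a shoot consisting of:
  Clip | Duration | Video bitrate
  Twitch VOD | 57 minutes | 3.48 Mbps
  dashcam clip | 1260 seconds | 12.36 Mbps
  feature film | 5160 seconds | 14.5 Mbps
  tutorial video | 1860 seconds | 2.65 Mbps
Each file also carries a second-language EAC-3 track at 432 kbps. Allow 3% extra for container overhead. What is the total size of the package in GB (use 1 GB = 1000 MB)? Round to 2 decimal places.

Audio: 432 kbps = 0.432 Mbps.
Twitch VOD: 3.912 Mbps × 3420 s × 1.03 = 13780.4 Mb
dashcam clip: 12.792 Mbps × 1260 s × 1.03 = 16601.5 Mb
feature film: 14.932 Mbps × 5160 s × 1.03 = 79360.6 Mb
tutorial video: 3.082 Mbps × 1860 s × 1.03 = 5904.5 Mb
Total: 115647.0 Mb = 14455.9 MB.
= 14.46 GB.

14.46 GB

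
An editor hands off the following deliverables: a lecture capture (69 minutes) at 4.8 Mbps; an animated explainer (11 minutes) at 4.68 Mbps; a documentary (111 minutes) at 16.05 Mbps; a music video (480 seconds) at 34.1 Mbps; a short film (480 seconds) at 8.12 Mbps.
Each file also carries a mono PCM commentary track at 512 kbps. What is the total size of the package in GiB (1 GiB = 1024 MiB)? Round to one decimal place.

18.2 GiB

Audio: 512 kbps = 0.512 Mbps.
lecture capture: 5.312 Mbps × 4140 s = 21991.7 Mb
animated explainer: 5.192 Mbps × 660 s = 3426.7 Mb
documentary: 16.562 Mbps × 6660 s = 110302.9 Mb
music video: 34.612 Mbps × 480 s = 16613.8 Mb
short film: 8.632 Mbps × 480 s = 4143.4 Mb
Total: 156478.4 Mb = 19559.8 MB.
= 18.22 GiB.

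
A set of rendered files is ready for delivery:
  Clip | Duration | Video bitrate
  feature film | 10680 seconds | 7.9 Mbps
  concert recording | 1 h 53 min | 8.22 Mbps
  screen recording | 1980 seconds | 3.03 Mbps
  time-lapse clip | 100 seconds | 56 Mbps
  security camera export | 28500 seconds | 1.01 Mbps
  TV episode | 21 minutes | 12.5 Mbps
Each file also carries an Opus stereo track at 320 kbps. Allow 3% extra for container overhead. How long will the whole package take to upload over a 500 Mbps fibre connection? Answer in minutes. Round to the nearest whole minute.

Audio: 320 kbps = 0.320 Mbps.
feature film: 8.220 Mbps × 10680 s × 1.03 = 90423.3 Mb
concert recording: 8.540 Mbps × 6780 s × 1.03 = 59638.2 Mb
screen recording: 3.350 Mbps × 1980 s × 1.03 = 6832.0 Mb
time-lapse clip: 56.320 Mbps × 100 s × 1.03 = 5801.0 Mb
security camera export: 1.330 Mbps × 28500 s × 1.03 = 39042.2 Mb
TV episode: 12.820 Mbps × 1260 s × 1.03 = 16637.8 Mb
Total: 218374.4 Mb = 27296.8 MB.
At 500 Mbps: 218374.4 / 500 = 437 s ≈ 7.28 minutes.

7 minutes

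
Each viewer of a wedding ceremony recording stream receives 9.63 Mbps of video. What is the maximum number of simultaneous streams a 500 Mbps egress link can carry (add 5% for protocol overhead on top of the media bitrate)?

On the wire with 5% overhead: 10.111 Mbps.
500 Mbps = 500.0 Mbps; 500.0 / 10.111 = 49.45 → 49 viewers.

49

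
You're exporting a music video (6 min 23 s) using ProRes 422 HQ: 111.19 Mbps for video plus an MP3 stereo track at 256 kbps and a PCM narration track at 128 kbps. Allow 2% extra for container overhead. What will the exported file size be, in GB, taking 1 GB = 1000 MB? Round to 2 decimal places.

6 min 23 s = 383 s
Audio total: 256 + 128 = 384 kbps = 0.384 Mbps.
Total bitrate: 111.19 + 0.384 = 111.574 Mbps.
Stream data: 111.574 Mbps × 383 s = 42732.8 Mb.
With 2% container overhead: ×1.02.
43,587 Mb ÷ 8 = 5,448 MB → 5.448 GB.

5.45 GB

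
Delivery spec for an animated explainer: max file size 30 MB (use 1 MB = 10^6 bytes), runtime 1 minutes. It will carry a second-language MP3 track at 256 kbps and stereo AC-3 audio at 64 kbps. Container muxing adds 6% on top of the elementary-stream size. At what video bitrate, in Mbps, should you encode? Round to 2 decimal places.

Budget: 30 MB = 240.0 Mb.
Stream payload after overhead: 240.0 / 1.06 = 226.4 Mb.
Total bitrate budget: 226.4 Mb / 60 s = 3.774 Mbps.
Audio total: 256 + 64 = 320 kbps = 0.320 Mbps.
Video: 3.774 − 0.320 = 3.454 Mbps.

3.45 Mbps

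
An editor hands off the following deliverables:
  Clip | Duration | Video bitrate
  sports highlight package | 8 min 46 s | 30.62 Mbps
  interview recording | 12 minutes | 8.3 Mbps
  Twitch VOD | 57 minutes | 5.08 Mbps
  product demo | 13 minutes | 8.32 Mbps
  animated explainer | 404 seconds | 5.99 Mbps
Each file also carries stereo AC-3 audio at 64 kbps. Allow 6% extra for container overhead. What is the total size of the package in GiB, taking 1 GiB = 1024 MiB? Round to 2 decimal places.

Audio: 64 kbps = 0.064 Mbps.
sports highlight package: 30.684 Mbps × 526 s × 1.06 = 17108.2 Mb
interview recording: 8.364 Mbps × 720 s × 1.06 = 6383.4 Mb
Twitch VOD: 5.144 Mbps × 3420 s × 1.06 = 18648.0 Mb
product demo: 8.384 Mbps × 780 s × 1.06 = 6931.9 Mb
animated explainer: 6.054 Mbps × 404 s × 1.06 = 2592.6 Mb
Total: 51664.1 Mb = 6458.0 MB.
= 6.014 GiB.

6.01 GiB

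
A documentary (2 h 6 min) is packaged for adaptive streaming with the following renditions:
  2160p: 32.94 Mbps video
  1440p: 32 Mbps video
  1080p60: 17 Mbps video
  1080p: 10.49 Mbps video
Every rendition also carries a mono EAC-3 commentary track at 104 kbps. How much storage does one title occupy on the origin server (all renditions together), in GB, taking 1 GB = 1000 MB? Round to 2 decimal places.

2 h 6 min = 126 min = 7560 s
Audio: 104 kbps = 0.104 Mbps.
Sum of rendition bitrates: (32.94+0.104) + (32+0.104) + (17+0.104) + (10.49+0.104) = 92.846 Mbps.
× 7560 s = 701,916 Mb = 87,739 MB = 87.74 GB.

87.74 GB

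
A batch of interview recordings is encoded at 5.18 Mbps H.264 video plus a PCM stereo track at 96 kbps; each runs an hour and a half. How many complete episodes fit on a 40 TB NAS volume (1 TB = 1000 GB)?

1.5 h = 5400 s
Audio: 96 kbps = 0.096 Mbps.
Total bitrate: 5.276 Mbps.
Per item: 5.276 Mbps × 5400 s = 28,490 Mb = 3,561 MB.
Capacity: 40 TB = 320,000,000 Mb; 11231.85 items → 11231 complete.

11231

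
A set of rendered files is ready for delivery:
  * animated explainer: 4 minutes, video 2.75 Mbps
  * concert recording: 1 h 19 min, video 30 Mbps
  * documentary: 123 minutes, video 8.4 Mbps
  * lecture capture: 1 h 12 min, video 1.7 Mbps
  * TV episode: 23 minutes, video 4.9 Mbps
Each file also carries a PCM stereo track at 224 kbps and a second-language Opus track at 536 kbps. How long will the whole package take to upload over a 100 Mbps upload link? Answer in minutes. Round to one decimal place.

Audio total: 224 + 536 = 760 kbps = 0.760 Mbps.
animated explainer: 3.510 Mbps × 240 s = 842.4 Mb
concert recording: 30.760 Mbps × 4740 s = 145802.4 Mb
documentary: 9.160 Mbps × 7380 s = 67600.8 Mb
lecture capture: 2.460 Mbps × 4320 s = 10627.2 Mb
TV episode: 5.660 Mbps × 1380 s = 7810.8 Mb
Total: 232683.6 Mb = 29085.5 MB.
At 100 Mbps: 232683.6 / 100 = 2327 s ≈ 38.8 minutes.

38.8 minutes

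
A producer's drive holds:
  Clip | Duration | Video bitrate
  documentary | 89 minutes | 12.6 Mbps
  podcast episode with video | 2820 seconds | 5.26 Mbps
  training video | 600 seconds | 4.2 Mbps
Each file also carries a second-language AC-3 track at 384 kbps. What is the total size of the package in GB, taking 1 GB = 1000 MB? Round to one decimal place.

11.0 GB

Audio: 384 kbps = 0.384 Mbps.
documentary: 12.984 Mbps × 5340 s = 69334.6 Mb
podcast episode with video: 5.644 Mbps × 2820 s = 15916.1 Mb
training video: 4.584 Mbps × 600 s = 2750.4 Mb
Total: 88001.0 Mb = 11000.1 MB.
= 11.00 GB.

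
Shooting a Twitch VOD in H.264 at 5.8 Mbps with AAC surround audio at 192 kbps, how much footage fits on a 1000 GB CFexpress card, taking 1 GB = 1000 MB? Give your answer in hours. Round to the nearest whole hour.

371 hours

Audio: 192 kbps = 0.192 Mbps.
Total bitrate: 5.8 + 0.192 = 5.992 Mbps.
Capacity: 1000 GB = 8,000,000 Mb.
Recording time: 8,000,000 / 5.992 = 1,335,113 s ≈ 371 hours.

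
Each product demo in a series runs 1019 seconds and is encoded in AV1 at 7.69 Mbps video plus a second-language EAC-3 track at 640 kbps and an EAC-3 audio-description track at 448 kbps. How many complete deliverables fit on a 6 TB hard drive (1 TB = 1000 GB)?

5366

Audio total: 640 + 448 = 1088 kbps = 1.088 Mbps.
Total bitrate: 8.778 Mbps.
Per item: 8.778 Mbps × 1019 s = 8,945 Mb = 1,118 MB.
Capacity: 6 TB = 48,000,000 Mb; 5366.26 items → 5366 complete.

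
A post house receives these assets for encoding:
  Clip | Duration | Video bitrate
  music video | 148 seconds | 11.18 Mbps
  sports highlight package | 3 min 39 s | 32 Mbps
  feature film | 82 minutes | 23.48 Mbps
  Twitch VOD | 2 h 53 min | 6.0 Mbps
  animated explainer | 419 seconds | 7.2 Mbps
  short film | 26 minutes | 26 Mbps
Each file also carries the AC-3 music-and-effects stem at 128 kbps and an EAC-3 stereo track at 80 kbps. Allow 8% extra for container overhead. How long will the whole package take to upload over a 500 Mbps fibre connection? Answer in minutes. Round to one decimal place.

Audio total: 128 + 80 = 208 kbps = 0.208 Mbps.
music video: 11.388 Mbps × 148 s × 1.08 = 1820.3 Mb
sports highlight package: 32.208 Mbps × 219 s × 1.08 = 7617.8 Mb
feature film: 23.688 Mbps × 4920 s × 1.08 = 125868.6 Mb
Twitch VOD: 6.208 Mbps × 10380 s × 1.08 = 69594.2 Mb
animated explainer: 7.408 Mbps × 419 s × 1.08 = 3352.3 Mb
short film: 26.208 Mbps × 1560 s × 1.08 = 44155.2 Mb
Total: 252408.3 Mb = 31551.0 MB.
At 500 Mbps: 252408.3 / 500 = 505 s ≈ 8.41 minutes.

8.4 minutes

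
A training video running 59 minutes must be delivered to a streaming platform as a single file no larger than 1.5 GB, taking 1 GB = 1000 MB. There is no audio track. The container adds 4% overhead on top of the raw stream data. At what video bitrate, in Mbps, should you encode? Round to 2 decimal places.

3.26 Mbps

Budget: 1.5 GB = 12000.0 Mb.
Stream payload after overhead: 12000.0 / 1.04 = 11538.5 Mb.
59 min = 3540 s
Total bitrate budget: 11538.5 Mb / 3540 s = 3.259 Mbps.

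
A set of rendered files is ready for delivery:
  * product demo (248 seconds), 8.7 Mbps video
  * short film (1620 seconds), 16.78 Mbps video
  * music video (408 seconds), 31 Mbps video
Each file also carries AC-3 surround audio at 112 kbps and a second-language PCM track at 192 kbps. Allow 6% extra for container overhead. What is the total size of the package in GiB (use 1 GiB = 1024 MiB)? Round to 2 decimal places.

5.27 GiB

Audio total: 112 + 192 = 304 kbps = 0.304 Mbps.
product demo: 9.004 Mbps × 248 s × 1.06 = 2367.0 Mb
short film: 17.084 Mbps × 1620 s × 1.06 = 29336.6 Mb
music video: 31.304 Mbps × 408 s × 1.06 = 13538.4 Mb
Total: 45242.0 Mb = 5655.2 MB.
= 5.267 GiB.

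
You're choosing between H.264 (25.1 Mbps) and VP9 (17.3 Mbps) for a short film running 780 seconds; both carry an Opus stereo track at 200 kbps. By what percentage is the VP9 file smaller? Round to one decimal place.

30.8%

Audio: 200 kbps = 0.200 Mbps.
H.264: 25.300 Mbps × 780 s = 19734.0 Mb = 2.297 GiB.
VP9: 17.500 Mbps × 780 s = 13650.0 Mb = 1.589 GiB.
Reduction: (1 − 1.589/2.297) × 100 = 30.83%.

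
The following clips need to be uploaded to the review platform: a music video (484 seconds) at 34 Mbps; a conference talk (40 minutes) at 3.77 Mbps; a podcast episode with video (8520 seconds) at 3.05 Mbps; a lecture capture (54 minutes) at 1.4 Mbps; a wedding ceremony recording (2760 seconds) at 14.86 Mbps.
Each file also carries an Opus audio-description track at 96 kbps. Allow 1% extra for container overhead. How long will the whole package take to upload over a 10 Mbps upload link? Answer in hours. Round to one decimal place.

2.8 hours

Audio: 96 kbps = 0.096 Mbps.
music video: 34.096 Mbps × 484 s × 1.01 = 16667.5 Mb
conference talk: 3.866 Mbps × 2400 s × 1.01 = 9371.2 Mb
podcast episode with video: 3.146 Mbps × 8520 s × 1.01 = 27072.0 Mb
lecture capture: 1.496 Mbps × 3240 s × 1.01 = 4895.5 Mb
wedding ceremony recording: 14.956 Mbps × 2760 s × 1.01 = 41691.3 Mb
Total: 99697.5 Mb = 12462.2 MB.
At 10 Mbps: 99697.5 / 10 = 9970 s ≈ 2.77 hours.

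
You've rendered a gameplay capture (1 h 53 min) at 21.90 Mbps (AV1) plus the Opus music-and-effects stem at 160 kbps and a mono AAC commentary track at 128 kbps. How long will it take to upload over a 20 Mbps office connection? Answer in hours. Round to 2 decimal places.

1 h 53 min = 113 min = 6780 s
Audio total: 160 + 128 = 288 kbps = 0.288 Mbps.
Total bitrate: 22.188 Mbps.
File: 22.188 Mbps × 6780 s = 150434.6 Mb.
At 20 Mbps: 150434.6 / 20 = 7521.7 s ≈ 2.09 hours.

2.09 hours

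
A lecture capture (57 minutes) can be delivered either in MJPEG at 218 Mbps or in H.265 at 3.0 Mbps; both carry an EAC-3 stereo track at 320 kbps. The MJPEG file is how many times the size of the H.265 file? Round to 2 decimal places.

65.76

57 min = 3420 s
Audio: 320 kbps = 0.320 Mbps.
MJPEG: 218.320 Mbps × 3420 s = 746654.4 Mb = 86.922 GiB.
H.265: 3.320 Mbps × 3420 s = 11354.4 Mb = 1.322 GiB.
Ratio: 86.922 / 1.322 = 65.759.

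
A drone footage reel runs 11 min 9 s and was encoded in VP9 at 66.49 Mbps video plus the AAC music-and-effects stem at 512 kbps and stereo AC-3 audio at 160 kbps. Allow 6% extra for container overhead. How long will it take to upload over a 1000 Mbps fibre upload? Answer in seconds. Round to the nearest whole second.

48 seconds

11 min 9 s = 669 s
Audio total: 512 + 160 = 672 kbps = 0.672 Mbps.
Total bitrate: 67.162 Mbps.
File: 67.162 Mbps × 669 s = 44931.4 Mb.
With 6% container overhead: ×1.06. → 47627.3 Mb.
At 1000 Mbps: 47627.3 / 1000 = 47.6 s ≈ 47.6 seconds.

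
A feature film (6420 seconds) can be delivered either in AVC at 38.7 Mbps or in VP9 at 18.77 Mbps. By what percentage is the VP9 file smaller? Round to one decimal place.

AVC: 38.700 Mbps × 6420 s = 248454.0 Mb = 28.924 GiB.
VP9: 18.770 Mbps × 6420 s = 120503.4 Mb = 14.028 GiB.
Reduction: (1 − 14.028/28.924) × 100 = 51.50%.

51.5%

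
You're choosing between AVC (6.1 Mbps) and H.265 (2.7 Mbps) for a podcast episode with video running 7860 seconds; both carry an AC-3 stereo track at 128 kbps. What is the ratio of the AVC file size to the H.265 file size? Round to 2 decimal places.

2.20

Audio: 128 kbps = 0.128 Mbps.
AVC: 6.228 Mbps × 7860 s = 48952.1 Mb = 5.699 GiB.
H.265: 2.828 Mbps × 7860 s = 22228.1 Mb = 2.588 GiB.
Ratio: 5.699 / 2.588 = 2.202.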